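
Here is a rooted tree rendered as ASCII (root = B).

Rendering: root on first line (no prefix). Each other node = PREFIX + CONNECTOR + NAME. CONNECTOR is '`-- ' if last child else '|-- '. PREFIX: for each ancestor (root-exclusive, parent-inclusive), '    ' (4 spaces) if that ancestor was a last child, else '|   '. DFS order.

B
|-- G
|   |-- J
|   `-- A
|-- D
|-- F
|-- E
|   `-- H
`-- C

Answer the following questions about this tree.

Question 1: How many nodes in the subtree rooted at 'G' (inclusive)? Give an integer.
Subtree rooted at G contains: A, G, J
Count = 3

Answer: 3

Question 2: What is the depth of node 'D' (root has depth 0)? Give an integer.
Answer: 1

Derivation:
Path from root to D: B -> D
Depth = number of edges = 1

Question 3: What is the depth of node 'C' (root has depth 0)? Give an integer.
Answer: 1

Derivation:
Path from root to C: B -> C
Depth = number of edges = 1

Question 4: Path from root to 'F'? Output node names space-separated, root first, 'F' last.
Walk down from root: B -> F

Answer: B F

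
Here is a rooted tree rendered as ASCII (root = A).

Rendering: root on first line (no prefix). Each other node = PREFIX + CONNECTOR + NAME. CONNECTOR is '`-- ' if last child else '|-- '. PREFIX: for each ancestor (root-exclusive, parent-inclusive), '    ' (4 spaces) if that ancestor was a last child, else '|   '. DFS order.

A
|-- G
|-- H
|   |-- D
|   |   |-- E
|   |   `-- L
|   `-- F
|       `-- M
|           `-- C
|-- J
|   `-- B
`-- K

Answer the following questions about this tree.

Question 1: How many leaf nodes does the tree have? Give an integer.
Answer: 6

Derivation:
Leaves (nodes with no children): B, C, E, G, K, L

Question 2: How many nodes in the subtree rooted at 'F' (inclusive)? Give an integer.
Answer: 3

Derivation:
Subtree rooted at F contains: C, F, M
Count = 3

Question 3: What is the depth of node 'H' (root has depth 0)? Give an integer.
Answer: 1

Derivation:
Path from root to H: A -> H
Depth = number of edges = 1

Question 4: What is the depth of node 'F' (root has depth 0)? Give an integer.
Path from root to F: A -> H -> F
Depth = number of edges = 2

Answer: 2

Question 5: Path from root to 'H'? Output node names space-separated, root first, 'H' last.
Walk down from root: A -> H

Answer: A H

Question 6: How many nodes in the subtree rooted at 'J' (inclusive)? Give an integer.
Answer: 2

Derivation:
Subtree rooted at J contains: B, J
Count = 2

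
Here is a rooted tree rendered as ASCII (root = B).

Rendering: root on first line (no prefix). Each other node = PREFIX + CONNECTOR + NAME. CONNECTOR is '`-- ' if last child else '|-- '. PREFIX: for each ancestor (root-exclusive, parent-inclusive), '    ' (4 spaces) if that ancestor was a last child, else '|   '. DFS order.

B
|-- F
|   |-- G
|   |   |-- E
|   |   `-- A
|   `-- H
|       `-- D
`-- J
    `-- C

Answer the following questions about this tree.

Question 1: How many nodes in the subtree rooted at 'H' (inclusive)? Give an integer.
Answer: 2

Derivation:
Subtree rooted at H contains: D, H
Count = 2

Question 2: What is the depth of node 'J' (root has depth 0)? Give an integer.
Answer: 1

Derivation:
Path from root to J: B -> J
Depth = number of edges = 1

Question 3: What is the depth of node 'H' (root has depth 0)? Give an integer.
Path from root to H: B -> F -> H
Depth = number of edges = 2

Answer: 2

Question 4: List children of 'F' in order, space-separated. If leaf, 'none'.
Answer: G H

Derivation:
Node F's children (from adjacency): G, H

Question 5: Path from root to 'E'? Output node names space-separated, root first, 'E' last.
Answer: B F G E

Derivation:
Walk down from root: B -> F -> G -> E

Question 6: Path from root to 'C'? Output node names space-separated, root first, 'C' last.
Answer: B J C

Derivation:
Walk down from root: B -> J -> C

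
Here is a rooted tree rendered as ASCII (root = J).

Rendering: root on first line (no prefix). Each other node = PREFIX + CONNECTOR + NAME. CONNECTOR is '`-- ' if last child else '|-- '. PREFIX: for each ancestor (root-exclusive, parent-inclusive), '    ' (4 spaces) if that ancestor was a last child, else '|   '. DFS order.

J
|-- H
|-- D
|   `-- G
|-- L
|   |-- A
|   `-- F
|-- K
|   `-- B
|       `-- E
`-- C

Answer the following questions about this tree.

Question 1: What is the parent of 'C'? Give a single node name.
Answer: J

Derivation:
Scan adjacency: C appears as child of J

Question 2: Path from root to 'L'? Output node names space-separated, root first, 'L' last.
Walk down from root: J -> L

Answer: J L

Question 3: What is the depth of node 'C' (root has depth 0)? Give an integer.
Answer: 1

Derivation:
Path from root to C: J -> C
Depth = number of edges = 1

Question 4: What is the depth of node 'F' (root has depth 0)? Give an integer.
Path from root to F: J -> L -> F
Depth = number of edges = 2

Answer: 2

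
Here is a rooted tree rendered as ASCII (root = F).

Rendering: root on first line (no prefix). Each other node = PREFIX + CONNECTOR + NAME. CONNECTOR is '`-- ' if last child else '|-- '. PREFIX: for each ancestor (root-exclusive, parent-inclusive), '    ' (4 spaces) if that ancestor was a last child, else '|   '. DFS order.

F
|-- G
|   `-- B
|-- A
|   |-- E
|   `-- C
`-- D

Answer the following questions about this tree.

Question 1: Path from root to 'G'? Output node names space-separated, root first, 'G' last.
Answer: F G

Derivation:
Walk down from root: F -> G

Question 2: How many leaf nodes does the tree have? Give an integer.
Leaves (nodes with no children): B, C, D, E

Answer: 4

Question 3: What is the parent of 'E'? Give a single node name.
Scan adjacency: E appears as child of A

Answer: A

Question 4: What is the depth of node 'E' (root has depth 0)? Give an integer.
Path from root to E: F -> A -> E
Depth = number of edges = 2

Answer: 2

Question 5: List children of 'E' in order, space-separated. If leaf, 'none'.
Node E's children (from adjacency): (leaf)

Answer: none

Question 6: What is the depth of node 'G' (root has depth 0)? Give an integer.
Path from root to G: F -> G
Depth = number of edges = 1

Answer: 1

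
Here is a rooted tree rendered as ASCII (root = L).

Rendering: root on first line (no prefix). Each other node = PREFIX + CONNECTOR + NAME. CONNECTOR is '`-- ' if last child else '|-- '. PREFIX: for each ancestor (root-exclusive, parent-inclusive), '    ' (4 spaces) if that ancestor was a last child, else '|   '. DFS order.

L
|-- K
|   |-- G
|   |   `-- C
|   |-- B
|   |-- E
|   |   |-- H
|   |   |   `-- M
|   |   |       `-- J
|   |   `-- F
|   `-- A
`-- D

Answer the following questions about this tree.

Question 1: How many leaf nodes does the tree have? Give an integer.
Answer: 6

Derivation:
Leaves (nodes with no children): A, B, C, D, F, J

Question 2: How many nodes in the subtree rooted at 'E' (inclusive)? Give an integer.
Answer: 5

Derivation:
Subtree rooted at E contains: E, F, H, J, M
Count = 5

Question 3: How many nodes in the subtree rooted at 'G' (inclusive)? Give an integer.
Subtree rooted at G contains: C, G
Count = 2

Answer: 2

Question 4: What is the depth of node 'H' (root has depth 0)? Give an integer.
Answer: 3

Derivation:
Path from root to H: L -> K -> E -> H
Depth = number of edges = 3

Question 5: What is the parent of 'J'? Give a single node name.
Answer: M

Derivation:
Scan adjacency: J appears as child of M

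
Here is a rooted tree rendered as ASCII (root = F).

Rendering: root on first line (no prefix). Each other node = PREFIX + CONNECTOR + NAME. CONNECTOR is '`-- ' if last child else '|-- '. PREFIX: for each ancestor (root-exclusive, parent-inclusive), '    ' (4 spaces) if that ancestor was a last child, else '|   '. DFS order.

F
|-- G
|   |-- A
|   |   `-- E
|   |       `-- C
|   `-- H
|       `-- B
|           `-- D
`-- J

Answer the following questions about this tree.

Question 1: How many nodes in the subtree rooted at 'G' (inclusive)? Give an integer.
Answer: 7

Derivation:
Subtree rooted at G contains: A, B, C, D, E, G, H
Count = 7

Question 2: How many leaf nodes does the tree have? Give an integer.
Answer: 3

Derivation:
Leaves (nodes with no children): C, D, J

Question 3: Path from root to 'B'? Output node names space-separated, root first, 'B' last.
Walk down from root: F -> G -> H -> B

Answer: F G H B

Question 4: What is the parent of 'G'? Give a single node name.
Scan adjacency: G appears as child of F

Answer: F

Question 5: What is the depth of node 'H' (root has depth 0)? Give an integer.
Answer: 2

Derivation:
Path from root to H: F -> G -> H
Depth = number of edges = 2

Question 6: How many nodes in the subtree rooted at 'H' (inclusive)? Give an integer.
Subtree rooted at H contains: B, D, H
Count = 3

Answer: 3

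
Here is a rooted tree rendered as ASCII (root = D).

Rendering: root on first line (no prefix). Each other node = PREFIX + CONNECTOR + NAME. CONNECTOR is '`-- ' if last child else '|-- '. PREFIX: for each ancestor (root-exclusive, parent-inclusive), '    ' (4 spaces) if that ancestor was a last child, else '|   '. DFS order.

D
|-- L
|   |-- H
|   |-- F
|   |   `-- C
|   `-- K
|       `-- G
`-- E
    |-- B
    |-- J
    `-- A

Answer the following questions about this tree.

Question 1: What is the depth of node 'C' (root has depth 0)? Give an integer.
Answer: 3

Derivation:
Path from root to C: D -> L -> F -> C
Depth = number of edges = 3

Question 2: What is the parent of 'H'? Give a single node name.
Scan adjacency: H appears as child of L

Answer: L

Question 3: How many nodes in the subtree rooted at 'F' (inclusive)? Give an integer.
Answer: 2

Derivation:
Subtree rooted at F contains: C, F
Count = 2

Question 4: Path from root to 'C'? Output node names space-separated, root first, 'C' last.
Walk down from root: D -> L -> F -> C

Answer: D L F C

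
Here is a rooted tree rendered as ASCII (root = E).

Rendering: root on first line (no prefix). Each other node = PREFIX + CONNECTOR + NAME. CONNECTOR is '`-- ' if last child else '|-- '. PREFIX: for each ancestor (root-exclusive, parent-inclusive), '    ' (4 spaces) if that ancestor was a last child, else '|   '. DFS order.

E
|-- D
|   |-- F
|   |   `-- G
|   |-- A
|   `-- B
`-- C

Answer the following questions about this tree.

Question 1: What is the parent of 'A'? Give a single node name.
Answer: D

Derivation:
Scan adjacency: A appears as child of D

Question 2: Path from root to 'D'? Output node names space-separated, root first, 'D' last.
Answer: E D

Derivation:
Walk down from root: E -> D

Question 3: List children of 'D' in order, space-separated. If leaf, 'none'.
Answer: F A B

Derivation:
Node D's children (from adjacency): F, A, B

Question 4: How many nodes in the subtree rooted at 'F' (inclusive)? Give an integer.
Answer: 2

Derivation:
Subtree rooted at F contains: F, G
Count = 2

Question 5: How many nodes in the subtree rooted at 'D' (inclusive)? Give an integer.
Answer: 5

Derivation:
Subtree rooted at D contains: A, B, D, F, G
Count = 5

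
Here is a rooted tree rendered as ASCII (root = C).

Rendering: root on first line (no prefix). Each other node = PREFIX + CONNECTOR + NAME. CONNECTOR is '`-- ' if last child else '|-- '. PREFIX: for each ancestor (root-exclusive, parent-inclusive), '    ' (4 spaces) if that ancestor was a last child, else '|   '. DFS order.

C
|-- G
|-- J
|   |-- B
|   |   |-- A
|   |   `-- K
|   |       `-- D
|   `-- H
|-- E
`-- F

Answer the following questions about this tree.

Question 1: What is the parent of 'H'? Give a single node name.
Scan adjacency: H appears as child of J

Answer: J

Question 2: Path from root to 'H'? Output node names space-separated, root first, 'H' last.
Walk down from root: C -> J -> H

Answer: C J H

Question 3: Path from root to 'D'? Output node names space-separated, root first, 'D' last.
Walk down from root: C -> J -> B -> K -> D

Answer: C J B K D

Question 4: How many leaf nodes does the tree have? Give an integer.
Answer: 6

Derivation:
Leaves (nodes with no children): A, D, E, F, G, H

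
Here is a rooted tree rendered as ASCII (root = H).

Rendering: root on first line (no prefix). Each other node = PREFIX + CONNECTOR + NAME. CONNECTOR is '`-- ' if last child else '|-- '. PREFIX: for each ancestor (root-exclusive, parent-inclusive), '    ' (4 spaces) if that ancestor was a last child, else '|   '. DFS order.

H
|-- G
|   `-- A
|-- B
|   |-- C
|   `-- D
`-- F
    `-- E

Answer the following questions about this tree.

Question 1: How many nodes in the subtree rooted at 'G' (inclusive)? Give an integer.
Subtree rooted at G contains: A, G
Count = 2

Answer: 2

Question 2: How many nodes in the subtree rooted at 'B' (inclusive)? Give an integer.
Subtree rooted at B contains: B, C, D
Count = 3

Answer: 3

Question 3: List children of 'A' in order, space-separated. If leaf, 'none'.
Node A's children (from adjacency): (leaf)

Answer: none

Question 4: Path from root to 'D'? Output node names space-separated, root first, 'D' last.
Walk down from root: H -> B -> D

Answer: H B D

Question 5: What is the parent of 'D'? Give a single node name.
Answer: B

Derivation:
Scan adjacency: D appears as child of B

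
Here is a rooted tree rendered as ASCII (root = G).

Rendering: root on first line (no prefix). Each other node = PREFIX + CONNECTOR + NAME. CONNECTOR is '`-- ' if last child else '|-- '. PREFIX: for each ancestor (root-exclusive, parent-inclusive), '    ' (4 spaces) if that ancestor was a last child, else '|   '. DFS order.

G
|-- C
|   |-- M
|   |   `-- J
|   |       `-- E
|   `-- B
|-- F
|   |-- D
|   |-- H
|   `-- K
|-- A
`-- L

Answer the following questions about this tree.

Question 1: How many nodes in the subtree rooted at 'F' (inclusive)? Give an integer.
Subtree rooted at F contains: D, F, H, K
Count = 4

Answer: 4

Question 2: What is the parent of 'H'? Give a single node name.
Scan adjacency: H appears as child of F

Answer: F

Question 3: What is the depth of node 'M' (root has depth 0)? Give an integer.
Path from root to M: G -> C -> M
Depth = number of edges = 2

Answer: 2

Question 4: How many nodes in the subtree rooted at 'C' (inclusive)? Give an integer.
Subtree rooted at C contains: B, C, E, J, M
Count = 5

Answer: 5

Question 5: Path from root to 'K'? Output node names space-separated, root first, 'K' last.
Answer: G F K

Derivation:
Walk down from root: G -> F -> K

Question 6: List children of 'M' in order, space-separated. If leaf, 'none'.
Node M's children (from adjacency): J

Answer: J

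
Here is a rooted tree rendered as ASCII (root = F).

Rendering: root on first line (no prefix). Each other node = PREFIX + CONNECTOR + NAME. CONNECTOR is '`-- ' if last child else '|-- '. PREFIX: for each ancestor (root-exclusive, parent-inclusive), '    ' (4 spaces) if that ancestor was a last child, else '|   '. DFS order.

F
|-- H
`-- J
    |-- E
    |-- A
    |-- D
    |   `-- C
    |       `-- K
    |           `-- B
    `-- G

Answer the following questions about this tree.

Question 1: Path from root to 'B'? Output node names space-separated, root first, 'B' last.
Walk down from root: F -> J -> D -> C -> K -> B

Answer: F J D C K B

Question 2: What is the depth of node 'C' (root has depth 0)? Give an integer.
Answer: 3

Derivation:
Path from root to C: F -> J -> D -> C
Depth = number of edges = 3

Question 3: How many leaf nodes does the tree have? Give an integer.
Answer: 5

Derivation:
Leaves (nodes with no children): A, B, E, G, H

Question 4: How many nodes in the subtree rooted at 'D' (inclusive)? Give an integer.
Subtree rooted at D contains: B, C, D, K
Count = 4

Answer: 4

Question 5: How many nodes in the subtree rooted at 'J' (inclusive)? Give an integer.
Answer: 8

Derivation:
Subtree rooted at J contains: A, B, C, D, E, G, J, K
Count = 8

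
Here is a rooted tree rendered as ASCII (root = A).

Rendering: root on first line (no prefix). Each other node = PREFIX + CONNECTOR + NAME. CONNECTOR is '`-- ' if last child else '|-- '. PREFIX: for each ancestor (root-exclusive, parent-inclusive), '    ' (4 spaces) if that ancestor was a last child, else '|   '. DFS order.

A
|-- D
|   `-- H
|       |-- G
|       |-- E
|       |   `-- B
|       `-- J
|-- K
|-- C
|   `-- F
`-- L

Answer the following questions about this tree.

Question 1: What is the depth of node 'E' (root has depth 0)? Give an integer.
Answer: 3

Derivation:
Path from root to E: A -> D -> H -> E
Depth = number of edges = 3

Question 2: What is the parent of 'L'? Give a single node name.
Answer: A

Derivation:
Scan adjacency: L appears as child of A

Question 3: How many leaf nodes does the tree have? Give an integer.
Leaves (nodes with no children): B, F, G, J, K, L

Answer: 6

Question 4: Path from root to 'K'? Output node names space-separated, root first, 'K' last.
Answer: A K

Derivation:
Walk down from root: A -> K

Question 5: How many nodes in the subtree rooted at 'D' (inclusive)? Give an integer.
Subtree rooted at D contains: B, D, E, G, H, J
Count = 6

Answer: 6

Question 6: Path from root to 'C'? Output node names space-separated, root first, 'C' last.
Answer: A C

Derivation:
Walk down from root: A -> C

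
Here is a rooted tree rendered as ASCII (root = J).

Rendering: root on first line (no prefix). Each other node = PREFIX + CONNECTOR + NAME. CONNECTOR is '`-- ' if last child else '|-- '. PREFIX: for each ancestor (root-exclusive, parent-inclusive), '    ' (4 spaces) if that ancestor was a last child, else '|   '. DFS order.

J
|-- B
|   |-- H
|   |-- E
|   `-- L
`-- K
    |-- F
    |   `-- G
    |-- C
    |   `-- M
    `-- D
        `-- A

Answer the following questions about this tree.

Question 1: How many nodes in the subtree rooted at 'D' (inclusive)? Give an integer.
Answer: 2

Derivation:
Subtree rooted at D contains: A, D
Count = 2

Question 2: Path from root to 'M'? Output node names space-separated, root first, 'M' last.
Walk down from root: J -> K -> C -> M

Answer: J K C M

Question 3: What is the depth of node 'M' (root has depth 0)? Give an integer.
Answer: 3

Derivation:
Path from root to M: J -> K -> C -> M
Depth = number of edges = 3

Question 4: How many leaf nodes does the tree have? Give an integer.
Leaves (nodes with no children): A, E, G, H, L, M

Answer: 6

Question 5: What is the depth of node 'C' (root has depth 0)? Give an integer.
Path from root to C: J -> K -> C
Depth = number of edges = 2

Answer: 2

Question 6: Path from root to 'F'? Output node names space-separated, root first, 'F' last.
Walk down from root: J -> K -> F

Answer: J K F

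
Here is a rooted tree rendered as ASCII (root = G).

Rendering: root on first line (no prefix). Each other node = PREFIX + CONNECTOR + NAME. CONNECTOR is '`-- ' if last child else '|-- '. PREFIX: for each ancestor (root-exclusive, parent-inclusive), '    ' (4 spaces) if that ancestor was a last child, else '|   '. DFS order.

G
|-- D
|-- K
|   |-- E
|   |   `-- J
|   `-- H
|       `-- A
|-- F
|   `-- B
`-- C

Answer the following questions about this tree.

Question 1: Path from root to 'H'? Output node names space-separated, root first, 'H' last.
Answer: G K H

Derivation:
Walk down from root: G -> K -> H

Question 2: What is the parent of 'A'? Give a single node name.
Scan adjacency: A appears as child of H

Answer: H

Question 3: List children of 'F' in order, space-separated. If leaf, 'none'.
Answer: B

Derivation:
Node F's children (from adjacency): B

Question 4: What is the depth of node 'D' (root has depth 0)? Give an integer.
Answer: 1

Derivation:
Path from root to D: G -> D
Depth = number of edges = 1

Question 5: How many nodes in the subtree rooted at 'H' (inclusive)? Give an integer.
Answer: 2

Derivation:
Subtree rooted at H contains: A, H
Count = 2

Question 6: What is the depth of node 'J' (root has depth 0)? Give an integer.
Answer: 3

Derivation:
Path from root to J: G -> K -> E -> J
Depth = number of edges = 3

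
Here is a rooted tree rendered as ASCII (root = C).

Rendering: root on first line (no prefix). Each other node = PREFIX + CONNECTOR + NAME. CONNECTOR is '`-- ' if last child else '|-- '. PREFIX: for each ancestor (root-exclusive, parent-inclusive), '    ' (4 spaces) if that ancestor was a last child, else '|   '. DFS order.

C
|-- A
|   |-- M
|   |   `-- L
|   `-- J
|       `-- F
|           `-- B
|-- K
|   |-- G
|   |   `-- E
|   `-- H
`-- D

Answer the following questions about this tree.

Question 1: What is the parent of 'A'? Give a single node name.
Scan adjacency: A appears as child of C

Answer: C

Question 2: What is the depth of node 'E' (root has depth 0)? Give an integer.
Path from root to E: C -> K -> G -> E
Depth = number of edges = 3

Answer: 3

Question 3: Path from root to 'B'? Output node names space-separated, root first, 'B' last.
Answer: C A J F B

Derivation:
Walk down from root: C -> A -> J -> F -> B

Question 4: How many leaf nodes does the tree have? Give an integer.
Answer: 5

Derivation:
Leaves (nodes with no children): B, D, E, H, L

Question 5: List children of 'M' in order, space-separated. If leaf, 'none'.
Answer: L

Derivation:
Node M's children (from adjacency): L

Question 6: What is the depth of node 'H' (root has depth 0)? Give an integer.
Answer: 2

Derivation:
Path from root to H: C -> K -> H
Depth = number of edges = 2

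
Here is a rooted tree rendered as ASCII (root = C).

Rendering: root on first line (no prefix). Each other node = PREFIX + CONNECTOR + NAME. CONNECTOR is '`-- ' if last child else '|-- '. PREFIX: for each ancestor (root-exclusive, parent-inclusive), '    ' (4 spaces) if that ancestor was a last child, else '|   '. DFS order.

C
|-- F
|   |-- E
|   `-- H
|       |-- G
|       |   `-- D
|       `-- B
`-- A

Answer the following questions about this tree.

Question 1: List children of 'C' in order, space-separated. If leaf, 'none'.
Node C's children (from adjacency): F, A

Answer: F A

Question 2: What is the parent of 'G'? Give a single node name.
Scan adjacency: G appears as child of H

Answer: H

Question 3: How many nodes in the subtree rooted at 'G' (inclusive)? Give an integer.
Answer: 2

Derivation:
Subtree rooted at G contains: D, G
Count = 2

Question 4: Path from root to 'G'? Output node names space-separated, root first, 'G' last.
Answer: C F H G

Derivation:
Walk down from root: C -> F -> H -> G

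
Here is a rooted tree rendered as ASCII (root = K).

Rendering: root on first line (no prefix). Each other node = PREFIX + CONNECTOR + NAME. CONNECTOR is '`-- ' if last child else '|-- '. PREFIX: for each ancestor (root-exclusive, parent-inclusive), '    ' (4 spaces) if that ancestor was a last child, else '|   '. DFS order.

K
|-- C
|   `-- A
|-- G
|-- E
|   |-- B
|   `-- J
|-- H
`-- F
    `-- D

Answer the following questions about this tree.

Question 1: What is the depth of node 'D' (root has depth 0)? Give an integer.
Path from root to D: K -> F -> D
Depth = number of edges = 2

Answer: 2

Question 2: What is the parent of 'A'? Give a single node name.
Answer: C

Derivation:
Scan adjacency: A appears as child of C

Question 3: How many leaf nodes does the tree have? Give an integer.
Answer: 6

Derivation:
Leaves (nodes with no children): A, B, D, G, H, J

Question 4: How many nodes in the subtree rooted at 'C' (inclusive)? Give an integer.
Answer: 2

Derivation:
Subtree rooted at C contains: A, C
Count = 2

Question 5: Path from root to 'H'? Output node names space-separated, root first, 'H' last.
Answer: K H

Derivation:
Walk down from root: K -> H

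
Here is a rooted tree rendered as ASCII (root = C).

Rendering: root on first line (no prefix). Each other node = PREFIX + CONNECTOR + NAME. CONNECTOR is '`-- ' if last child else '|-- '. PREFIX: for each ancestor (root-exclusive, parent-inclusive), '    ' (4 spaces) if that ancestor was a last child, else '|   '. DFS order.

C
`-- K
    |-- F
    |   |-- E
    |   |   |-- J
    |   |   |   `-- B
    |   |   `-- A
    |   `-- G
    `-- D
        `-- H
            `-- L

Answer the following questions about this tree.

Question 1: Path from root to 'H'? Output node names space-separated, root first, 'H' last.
Walk down from root: C -> K -> D -> H

Answer: C K D H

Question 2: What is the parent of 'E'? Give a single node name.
Scan adjacency: E appears as child of F

Answer: F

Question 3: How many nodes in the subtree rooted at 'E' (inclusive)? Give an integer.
Subtree rooted at E contains: A, B, E, J
Count = 4

Answer: 4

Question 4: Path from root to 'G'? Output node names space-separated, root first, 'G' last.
Walk down from root: C -> K -> F -> G

Answer: C K F G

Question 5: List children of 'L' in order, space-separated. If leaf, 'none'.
Node L's children (from adjacency): (leaf)

Answer: none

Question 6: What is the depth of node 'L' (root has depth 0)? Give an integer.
Answer: 4

Derivation:
Path from root to L: C -> K -> D -> H -> L
Depth = number of edges = 4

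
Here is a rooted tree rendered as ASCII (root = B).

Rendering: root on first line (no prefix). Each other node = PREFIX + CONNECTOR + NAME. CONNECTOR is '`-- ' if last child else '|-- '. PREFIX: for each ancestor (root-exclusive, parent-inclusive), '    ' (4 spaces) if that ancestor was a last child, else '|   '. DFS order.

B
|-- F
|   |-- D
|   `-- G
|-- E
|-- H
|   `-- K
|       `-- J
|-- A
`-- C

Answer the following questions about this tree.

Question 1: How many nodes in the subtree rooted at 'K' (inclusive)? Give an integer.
Subtree rooted at K contains: J, K
Count = 2

Answer: 2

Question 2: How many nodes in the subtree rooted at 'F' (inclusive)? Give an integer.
Answer: 3

Derivation:
Subtree rooted at F contains: D, F, G
Count = 3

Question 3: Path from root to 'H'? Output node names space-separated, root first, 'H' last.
Walk down from root: B -> H

Answer: B H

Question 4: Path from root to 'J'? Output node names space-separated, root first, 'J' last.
Answer: B H K J

Derivation:
Walk down from root: B -> H -> K -> J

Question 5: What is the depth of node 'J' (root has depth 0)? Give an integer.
Answer: 3

Derivation:
Path from root to J: B -> H -> K -> J
Depth = number of edges = 3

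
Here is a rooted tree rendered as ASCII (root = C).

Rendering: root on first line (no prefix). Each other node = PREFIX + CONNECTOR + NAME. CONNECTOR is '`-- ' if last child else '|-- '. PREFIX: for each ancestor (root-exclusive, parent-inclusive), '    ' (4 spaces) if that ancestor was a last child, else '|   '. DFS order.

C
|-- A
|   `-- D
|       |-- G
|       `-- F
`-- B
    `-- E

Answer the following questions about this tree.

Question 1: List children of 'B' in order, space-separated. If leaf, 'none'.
Answer: E

Derivation:
Node B's children (from adjacency): E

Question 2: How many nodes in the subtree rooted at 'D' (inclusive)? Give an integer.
Subtree rooted at D contains: D, F, G
Count = 3

Answer: 3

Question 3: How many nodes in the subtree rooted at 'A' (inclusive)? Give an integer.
Subtree rooted at A contains: A, D, F, G
Count = 4

Answer: 4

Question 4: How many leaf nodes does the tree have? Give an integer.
Answer: 3

Derivation:
Leaves (nodes with no children): E, F, G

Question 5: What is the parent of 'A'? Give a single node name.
Scan adjacency: A appears as child of C

Answer: C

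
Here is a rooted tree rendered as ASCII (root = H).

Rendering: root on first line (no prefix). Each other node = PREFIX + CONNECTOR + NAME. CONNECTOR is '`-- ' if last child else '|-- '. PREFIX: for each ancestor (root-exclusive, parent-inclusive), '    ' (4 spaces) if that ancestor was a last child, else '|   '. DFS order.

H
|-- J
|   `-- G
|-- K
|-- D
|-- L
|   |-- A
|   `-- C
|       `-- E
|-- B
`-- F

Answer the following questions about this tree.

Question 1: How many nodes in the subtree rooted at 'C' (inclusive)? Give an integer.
Answer: 2

Derivation:
Subtree rooted at C contains: C, E
Count = 2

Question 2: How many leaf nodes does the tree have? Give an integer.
Leaves (nodes with no children): A, B, D, E, F, G, K

Answer: 7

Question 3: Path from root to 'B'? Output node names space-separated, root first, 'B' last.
Walk down from root: H -> B

Answer: H B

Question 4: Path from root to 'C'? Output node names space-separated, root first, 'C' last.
Answer: H L C

Derivation:
Walk down from root: H -> L -> C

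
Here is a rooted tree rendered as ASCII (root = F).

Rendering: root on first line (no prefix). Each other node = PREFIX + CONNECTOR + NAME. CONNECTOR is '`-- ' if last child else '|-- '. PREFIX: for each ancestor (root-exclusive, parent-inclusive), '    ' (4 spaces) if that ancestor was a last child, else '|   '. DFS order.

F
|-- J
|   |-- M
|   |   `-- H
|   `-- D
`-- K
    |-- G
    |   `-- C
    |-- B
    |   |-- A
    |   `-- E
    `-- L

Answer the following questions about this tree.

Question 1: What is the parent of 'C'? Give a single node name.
Scan adjacency: C appears as child of G

Answer: G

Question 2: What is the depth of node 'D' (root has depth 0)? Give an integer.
Path from root to D: F -> J -> D
Depth = number of edges = 2

Answer: 2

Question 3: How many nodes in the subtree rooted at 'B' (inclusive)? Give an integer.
Subtree rooted at B contains: A, B, E
Count = 3

Answer: 3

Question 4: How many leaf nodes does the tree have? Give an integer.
Leaves (nodes with no children): A, C, D, E, H, L

Answer: 6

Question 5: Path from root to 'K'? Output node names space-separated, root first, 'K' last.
Walk down from root: F -> K

Answer: F K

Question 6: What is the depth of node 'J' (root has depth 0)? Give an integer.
Answer: 1

Derivation:
Path from root to J: F -> J
Depth = number of edges = 1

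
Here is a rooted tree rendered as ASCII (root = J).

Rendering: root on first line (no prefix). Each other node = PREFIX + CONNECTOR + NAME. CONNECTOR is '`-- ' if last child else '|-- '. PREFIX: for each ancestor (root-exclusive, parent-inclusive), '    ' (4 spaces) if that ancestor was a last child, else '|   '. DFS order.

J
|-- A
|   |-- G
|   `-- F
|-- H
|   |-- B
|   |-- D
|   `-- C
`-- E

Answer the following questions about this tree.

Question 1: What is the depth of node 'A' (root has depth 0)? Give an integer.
Answer: 1

Derivation:
Path from root to A: J -> A
Depth = number of edges = 1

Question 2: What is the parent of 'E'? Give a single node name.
Scan adjacency: E appears as child of J

Answer: J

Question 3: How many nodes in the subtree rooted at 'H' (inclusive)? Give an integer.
Answer: 4

Derivation:
Subtree rooted at H contains: B, C, D, H
Count = 4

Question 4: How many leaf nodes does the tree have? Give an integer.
Answer: 6

Derivation:
Leaves (nodes with no children): B, C, D, E, F, G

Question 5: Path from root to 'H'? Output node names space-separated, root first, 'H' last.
Answer: J H

Derivation:
Walk down from root: J -> H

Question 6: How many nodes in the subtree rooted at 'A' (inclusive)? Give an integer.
Subtree rooted at A contains: A, F, G
Count = 3

Answer: 3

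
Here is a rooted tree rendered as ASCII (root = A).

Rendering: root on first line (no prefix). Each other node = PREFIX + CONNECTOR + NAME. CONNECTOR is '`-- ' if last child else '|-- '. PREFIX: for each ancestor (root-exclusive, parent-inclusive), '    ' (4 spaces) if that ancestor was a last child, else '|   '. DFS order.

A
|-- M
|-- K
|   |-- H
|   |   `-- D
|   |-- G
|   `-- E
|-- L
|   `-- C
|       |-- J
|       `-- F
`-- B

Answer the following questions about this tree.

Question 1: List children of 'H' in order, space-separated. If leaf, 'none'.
Node H's children (from adjacency): D

Answer: D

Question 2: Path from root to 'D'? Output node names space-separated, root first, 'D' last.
Walk down from root: A -> K -> H -> D

Answer: A K H D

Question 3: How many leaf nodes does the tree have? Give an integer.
Leaves (nodes with no children): B, D, E, F, G, J, M

Answer: 7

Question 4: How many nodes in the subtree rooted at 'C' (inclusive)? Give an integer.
Answer: 3

Derivation:
Subtree rooted at C contains: C, F, J
Count = 3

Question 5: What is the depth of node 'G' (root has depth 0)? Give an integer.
Answer: 2

Derivation:
Path from root to G: A -> K -> G
Depth = number of edges = 2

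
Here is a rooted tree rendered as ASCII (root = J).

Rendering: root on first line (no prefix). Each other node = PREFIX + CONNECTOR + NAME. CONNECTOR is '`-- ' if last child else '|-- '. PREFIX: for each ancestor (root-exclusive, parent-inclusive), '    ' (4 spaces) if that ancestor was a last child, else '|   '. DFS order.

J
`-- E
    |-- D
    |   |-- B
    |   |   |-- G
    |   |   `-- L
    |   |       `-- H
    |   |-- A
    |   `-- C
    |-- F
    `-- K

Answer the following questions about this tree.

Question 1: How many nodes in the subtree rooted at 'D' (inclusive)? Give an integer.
Answer: 7

Derivation:
Subtree rooted at D contains: A, B, C, D, G, H, L
Count = 7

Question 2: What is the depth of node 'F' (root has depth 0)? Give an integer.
Path from root to F: J -> E -> F
Depth = number of edges = 2

Answer: 2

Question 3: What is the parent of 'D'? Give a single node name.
Answer: E

Derivation:
Scan adjacency: D appears as child of E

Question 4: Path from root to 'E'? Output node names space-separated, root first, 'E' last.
Answer: J E

Derivation:
Walk down from root: J -> E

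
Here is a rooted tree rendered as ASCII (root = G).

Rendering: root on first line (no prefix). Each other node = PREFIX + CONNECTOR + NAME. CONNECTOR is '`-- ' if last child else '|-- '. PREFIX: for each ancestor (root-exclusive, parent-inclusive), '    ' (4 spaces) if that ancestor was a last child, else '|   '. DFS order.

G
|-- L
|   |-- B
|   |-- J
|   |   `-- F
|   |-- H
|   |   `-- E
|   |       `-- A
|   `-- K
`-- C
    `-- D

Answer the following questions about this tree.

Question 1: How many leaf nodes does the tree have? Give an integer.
Leaves (nodes with no children): A, B, D, F, K

Answer: 5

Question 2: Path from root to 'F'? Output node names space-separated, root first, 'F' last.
Walk down from root: G -> L -> J -> F

Answer: G L J F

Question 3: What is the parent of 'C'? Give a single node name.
Scan adjacency: C appears as child of G

Answer: G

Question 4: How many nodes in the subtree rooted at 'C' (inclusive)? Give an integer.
Answer: 2

Derivation:
Subtree rooted at C contains: C, D
Count = 2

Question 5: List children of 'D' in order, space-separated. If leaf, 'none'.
Answer: none

Derivation:
Node D's children (from adjacency): (leaf)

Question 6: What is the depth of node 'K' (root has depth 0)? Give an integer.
Path from root to K: G -> L -> K
Depth = number of edges = 2

Answer: 2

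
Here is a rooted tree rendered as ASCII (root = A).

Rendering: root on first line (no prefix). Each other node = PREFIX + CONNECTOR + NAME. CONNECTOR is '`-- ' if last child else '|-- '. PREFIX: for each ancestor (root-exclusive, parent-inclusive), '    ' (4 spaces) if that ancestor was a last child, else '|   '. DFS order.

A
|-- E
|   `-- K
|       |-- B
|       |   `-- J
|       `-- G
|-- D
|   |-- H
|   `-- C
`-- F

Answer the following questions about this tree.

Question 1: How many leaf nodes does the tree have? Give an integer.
Answer: 5

Derivation:
Leaves (nodes with no children): C, F, G, H, J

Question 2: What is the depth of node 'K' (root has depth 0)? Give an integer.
Path from root to K: A -> E -> K
Depth = number of edges = 2

Answer: 2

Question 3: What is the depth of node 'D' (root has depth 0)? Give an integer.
Answer: 1

Derivation:
Path from root to D: A -> D
Depth = number of edges = 1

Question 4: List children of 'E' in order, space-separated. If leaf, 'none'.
Answer: K

Derivation:
Node E's children (from adjacency): K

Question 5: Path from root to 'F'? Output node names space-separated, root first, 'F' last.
Answer: A F

Derivation:
Walk down from root: A -> F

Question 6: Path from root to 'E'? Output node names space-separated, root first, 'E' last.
Answer: A E

Derivation:
Walk down from root: A -> E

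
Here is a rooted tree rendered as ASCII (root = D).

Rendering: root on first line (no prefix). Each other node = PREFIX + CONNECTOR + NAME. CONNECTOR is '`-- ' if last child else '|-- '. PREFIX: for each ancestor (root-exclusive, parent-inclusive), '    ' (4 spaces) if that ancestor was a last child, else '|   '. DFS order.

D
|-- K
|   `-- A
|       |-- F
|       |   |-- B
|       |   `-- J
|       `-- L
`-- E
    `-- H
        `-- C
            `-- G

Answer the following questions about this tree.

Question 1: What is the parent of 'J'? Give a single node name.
Scan adjacency: J appears as child of F

Answer: F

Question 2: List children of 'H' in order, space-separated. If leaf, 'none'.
Answer: C

Derivation:
Node H's children (from adjacency): C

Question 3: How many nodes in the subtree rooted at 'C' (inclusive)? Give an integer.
Answer: 2

Derivation:
Subtree rooted at C contains: C, G
Count = 2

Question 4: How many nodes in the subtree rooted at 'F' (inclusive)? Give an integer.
Subtree rooted at F contains: B, F, J
Count = 3

Answer: 3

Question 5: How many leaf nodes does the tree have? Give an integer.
Answer: 4

Derivation:
Leaves (nodes with no children): B, G, J, L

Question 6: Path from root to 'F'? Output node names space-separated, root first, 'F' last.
Answer: D K A F

Derivation:
Walk down from root: D -> K -> A -> F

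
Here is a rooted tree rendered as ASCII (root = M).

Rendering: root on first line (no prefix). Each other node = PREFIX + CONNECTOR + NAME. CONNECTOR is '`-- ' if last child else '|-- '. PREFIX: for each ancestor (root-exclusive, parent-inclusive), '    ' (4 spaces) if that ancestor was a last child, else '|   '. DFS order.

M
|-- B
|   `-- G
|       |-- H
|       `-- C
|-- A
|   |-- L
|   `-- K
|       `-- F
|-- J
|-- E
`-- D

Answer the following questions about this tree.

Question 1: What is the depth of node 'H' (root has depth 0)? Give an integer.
Answer: 3

Derivation:
Path from root to H: M -> B -> G -> H
Depth = number of edges = 3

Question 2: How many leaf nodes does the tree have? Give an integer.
Answer: 7

Derivation:
Leaves (nodes with no children): C, D, E, F, H, J, L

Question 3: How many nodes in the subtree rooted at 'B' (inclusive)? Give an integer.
Answer: 4

Derivation:
Subtree rooted at B contains: B, C, G, H
Count = 4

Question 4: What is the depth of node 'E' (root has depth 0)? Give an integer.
Answer: 1

Derivation:
Path from root to E: M -> E
Depth = number of edges = 1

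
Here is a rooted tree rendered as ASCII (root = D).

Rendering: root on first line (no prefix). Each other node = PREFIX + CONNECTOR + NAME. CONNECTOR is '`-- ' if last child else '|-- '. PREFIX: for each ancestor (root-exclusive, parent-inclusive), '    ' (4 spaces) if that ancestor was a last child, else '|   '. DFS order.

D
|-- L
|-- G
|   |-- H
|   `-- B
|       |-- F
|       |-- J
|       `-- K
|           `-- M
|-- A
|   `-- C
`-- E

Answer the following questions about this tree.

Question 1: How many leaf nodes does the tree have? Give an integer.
Leaves (nodes with no children): C, E, F, H, J, L, M

Answer: 7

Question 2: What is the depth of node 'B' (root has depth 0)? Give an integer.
Path from root to B: D -> G -> B
Depth = number of edges = 2

Answer: 2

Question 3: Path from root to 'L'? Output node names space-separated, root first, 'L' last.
Answer: D L

Derivation:
Walk down from root: D -> L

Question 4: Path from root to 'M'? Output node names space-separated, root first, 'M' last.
Answer: D G B K M

Derivation:
Walk down from root: D -> G -> B -> K -> M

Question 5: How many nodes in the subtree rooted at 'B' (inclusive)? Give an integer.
Subtree rooted at B contains: B, F, J, K, M
Count = 5

Answer: 5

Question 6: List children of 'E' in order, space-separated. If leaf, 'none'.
Answer: none

Derivation:
Node E's children (from adjacency): (leaf)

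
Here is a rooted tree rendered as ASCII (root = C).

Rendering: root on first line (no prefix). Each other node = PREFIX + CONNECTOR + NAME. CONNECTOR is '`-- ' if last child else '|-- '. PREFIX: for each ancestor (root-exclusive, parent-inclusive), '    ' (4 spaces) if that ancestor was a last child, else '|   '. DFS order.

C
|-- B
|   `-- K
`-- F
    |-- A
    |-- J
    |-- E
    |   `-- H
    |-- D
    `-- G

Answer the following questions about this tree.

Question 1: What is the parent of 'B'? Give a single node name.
Answer: C

Derivation:
Scan adjacency: B appears as child of C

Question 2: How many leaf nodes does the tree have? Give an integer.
Answer: 6

Derivation:
Leaves (nodes with no children): A, D, G, H, J, K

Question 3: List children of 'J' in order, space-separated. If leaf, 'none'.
Node J's children (from adjacency): (leaf)

Answer: none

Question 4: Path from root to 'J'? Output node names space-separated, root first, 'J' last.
Walk down from root: C -> F -> J

Answer: C F J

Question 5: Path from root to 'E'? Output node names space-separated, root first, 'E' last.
Answer: C F E

Derivation:
Walk down from root: C -> F -> E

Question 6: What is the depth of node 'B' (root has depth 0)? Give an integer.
Path from root to B: C -> B
Depth = number of edges = 1

Answer: 1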